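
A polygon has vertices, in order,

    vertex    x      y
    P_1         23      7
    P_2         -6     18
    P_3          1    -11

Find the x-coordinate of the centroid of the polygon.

6

Apply Gauss's area formula. First the cross-terms c_i = x_i·y_{i+1} − x_{i+1}·y_i:
  456, 48, 260  ⇒  2A = 764, A = 382.
Then Σ (x_i + x_{i+1})·c_i = 13752, so x̄ = 13752 / (6·382) = 6.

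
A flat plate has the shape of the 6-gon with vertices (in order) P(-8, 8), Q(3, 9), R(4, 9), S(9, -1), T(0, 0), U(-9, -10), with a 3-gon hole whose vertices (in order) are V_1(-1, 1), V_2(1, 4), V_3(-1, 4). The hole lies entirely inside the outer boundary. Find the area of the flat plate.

168

Outer boundary:
Σ = (-96) + (-9) + (-85) + (0) + (0) + (-152) = -342
Area = |Σ|/2 = 171.
Hole:
Σ = (-5) + (8) + (3) = 6
Area = |Σ|/2 = 3.
Net area = 171 − 3 = 168.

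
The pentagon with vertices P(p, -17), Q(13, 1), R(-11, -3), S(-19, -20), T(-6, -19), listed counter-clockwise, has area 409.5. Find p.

Write out the shoelace sum; only the two edges meeting at P involve p:
2·Area = [((-6)·(-17) − p·(-19)) + (p·1 − 13·(-17))] + 376
       = 20·p + 699 = 819
⇒ p = 6.

6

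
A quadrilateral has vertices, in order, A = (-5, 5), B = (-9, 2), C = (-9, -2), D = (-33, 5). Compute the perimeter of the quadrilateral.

|AB| = √((-4)² + (-3)²) = √25 = 5
|BC| = √((0)² + (-4)²) = √16 = 4
|CD| = √((-24)² + (7)²) = √625 = 25
|DA| = √((28)² + (0)²) = √784 = 28
Perimeter = 5 + 4 + 25 + 28 = 62.

62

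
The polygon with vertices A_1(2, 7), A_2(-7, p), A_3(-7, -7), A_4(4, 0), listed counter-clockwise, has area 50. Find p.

The doubled signed area Σ (x_i y_{i+1} − x_{i+1} y_i) is linear in p.
With p=0 it equals 154; the coefficient of p is 9 (from the two edges through A_2).
So 9·p + 154 = 2·50 = 100 ⇒ p = -6.

-6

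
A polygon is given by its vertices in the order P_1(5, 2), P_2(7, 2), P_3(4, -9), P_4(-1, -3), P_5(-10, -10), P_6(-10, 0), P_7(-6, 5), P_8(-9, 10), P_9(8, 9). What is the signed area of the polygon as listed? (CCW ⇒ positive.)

-235.5

Apply Gauss's area formula: 2A = Σ (x_i·y_{i+1} − x_{i+1}·y_i), indices taken mod 9.
P_1→P_2: (5)(2) − (7)(2) = -4
P_2→P_3: (7)(-9) − (4)(2) = -71
P_3→P_4: (4)(-3) − (-1)(-9) = -21
P_4→P_5: (-1)(-10) − (-10)(-3) = -20
P_5→P_6: (-10)(0) − (-10)(-10) = -100
P_6→P_7: (-10)(5) − (-6)(0) = -50
P_7→P_8: (-6)(10) − (-9)(5) = -15
P_8→P_9: (-9)(9) − (8)(10) = -161
P_9→P_1: (8)(2) − (5)(9) = -29
Σ = -471
Signed area = Σ/2 = -235.5 (negative ⇒ clockwise traversal).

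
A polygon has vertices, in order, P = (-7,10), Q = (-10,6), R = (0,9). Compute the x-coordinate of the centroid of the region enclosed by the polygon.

-17/3

Apply Gauss's area formula. First the cross-terms c_i = x_i·y_{i+1} − x_{i+1}·y_i:
  58, -90, 63  ⇒  2A = 31, A = 15.5.
Then Σ (x_i + x_{i+1})·c_i = -527, so x̄ = -527 / (6·15.5) = -17/3.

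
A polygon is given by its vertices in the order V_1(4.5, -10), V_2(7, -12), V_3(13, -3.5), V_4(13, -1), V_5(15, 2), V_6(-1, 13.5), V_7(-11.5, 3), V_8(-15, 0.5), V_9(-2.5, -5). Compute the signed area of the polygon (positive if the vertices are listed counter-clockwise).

370.375

V_1→V_2: (4.5)(-12) − (7)(-10) = 16
V_2→V_3: (7)(-3.5) − (13)(-12) = 131.5
V_3→V_4: (13)(-1) − (13)(-3.5) = 32.5
V_4→V_5: (13)(2) − (15)(-1) = 41
V_5→V_6: (15)(13.5) − (-1)(2) = 204.5
V_6→V_7: (-1)(3) − (-11.5)(13.5) = 152.25
V_7→V_8: (-11.5)(0.5) − (-15)(3) = 39.25
V_8→V_9: (-15)(-5) − (-2.5)(0.5) = 76.25
V_9→V_1: (-2.5)(-10) − (4.5)(-5) = 47.5
Σ = 740.75
Signed area = Σ/2 = 370.375 (positive ⇒ counter-clockwise traversal).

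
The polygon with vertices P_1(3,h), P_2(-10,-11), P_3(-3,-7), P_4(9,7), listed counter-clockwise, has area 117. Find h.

11

Write out the shoelace sum; only the two edges meeting at P_1 involve h:
2·Area = [(9·h − 3·7) + (3·(-11) − (-10)·h)] + 79
       = 19·h + 25 = 234
⇒ h = 11.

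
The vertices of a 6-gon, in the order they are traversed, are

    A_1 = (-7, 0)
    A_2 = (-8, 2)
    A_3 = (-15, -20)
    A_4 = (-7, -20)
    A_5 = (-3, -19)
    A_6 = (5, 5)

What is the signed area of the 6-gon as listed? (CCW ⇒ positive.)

Apply Gauss's area formula: 2A = Σ (x_i·y_{i+1} − x_{i+1}·y_i), indices taken mod 6.
Cross-terms: -14, 190, 160, 73, 80, 35  ⇒  Σ = 524
Signed area = Σ/2 = 262 (positive ⇒ counter-clockwise traversal).

262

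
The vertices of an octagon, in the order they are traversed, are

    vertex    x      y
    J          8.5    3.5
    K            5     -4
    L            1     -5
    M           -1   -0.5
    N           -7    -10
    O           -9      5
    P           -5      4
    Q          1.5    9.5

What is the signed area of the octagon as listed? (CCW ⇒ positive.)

Cross-terms: -51.5, -21, -5.5, 6.5, -125, -11, -53.5, -75.5  ⇒  Σ = -336.5
Signed area = Σ/2 = -168.25 (negative ⇒ clockwise traversal).

-168.25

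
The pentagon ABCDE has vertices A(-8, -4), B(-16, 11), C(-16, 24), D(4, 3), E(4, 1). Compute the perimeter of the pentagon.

74

|AB| = √((-8)² + (15)²) = √289 = 17
|BC| = √((0)² + (13)²) = √169 = 13
|CD| = √((20)² + (-21)²) = √841 = 29
|DE| = √((0)² + (-2)²) = √4 = 2
|EA| = √((-12)² + (-5)²) = √169 = 13
Perimeter = 17 + 13 + 29 + 2 + 13 = 74.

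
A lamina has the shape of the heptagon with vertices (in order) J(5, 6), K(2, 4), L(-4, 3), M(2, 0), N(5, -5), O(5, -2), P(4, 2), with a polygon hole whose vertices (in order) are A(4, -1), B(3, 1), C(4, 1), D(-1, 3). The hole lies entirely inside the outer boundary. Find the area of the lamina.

26.5

Outer boundary:
Apply Gauss's area formula: 2A = Σ (x_i·y_{i+1} − x_{i+1}·y_i), indices taken mod 7.
J→K: (5)(4) − (2)(6) = 8
K→L: (2)(3) − (-4)(4) = 22
L→M: (-4)(0) − (2)(3) = -6
M→N: (2)(-5) − (5)(0) = -10
N→O: (5)(-2) − (5)(-5) = 15
O→P: (5)(2) − (4)(-2) = 18
P→J: (4)(6) − (5)(2) = 14
Σ = 61
Area = |Σ|/2 = 30.5.
Hole:
Apply the shoelace (surveyor's) formula: 2A = Σ (x_i·y_{i+1} − x_{i+1}·y_i), indices taken mod 4.
A→B: (4)(1) − (3)(-1) = 7
B→C: (3)(1) − (4)(1) = -1
C→D: (4)(3) − (-1)(1) = 13
D→A: (-1)(-1) − (4)(3) = -11
Σ = 8
Area = |Σ|/2 = 4.
Net area = 30.5 − 4 = 26.5.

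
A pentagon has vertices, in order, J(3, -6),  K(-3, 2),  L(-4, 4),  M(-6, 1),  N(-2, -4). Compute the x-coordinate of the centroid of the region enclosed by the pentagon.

Apply Gauss's area formula. First the cross-terms c_i = x_i·y_{i+1} − x_{i+1}·y_i:
  -12, -4, 20, 26, 24  ⇒  2A = 54, A = 27.
Then Σ (x_i + x_{i+1})·c_i = -356, so x̄ = -356 / (6·27) = -178/81.

-178/81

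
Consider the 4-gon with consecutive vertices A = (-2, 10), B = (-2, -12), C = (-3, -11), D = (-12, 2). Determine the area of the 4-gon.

112

Σ = (44) + (-14) + (-138) + (-116) = -224
Area = |Σ|/2 = 112.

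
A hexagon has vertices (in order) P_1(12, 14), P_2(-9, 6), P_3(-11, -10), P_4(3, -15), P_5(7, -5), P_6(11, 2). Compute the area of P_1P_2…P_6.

Apply the surveyor's formula: 2A = Σ (x_i·y_{i+1} − x_{i+1}·y_i), indices taken mod 6.
P_1→P_2: (12)(6) − (-9)(14) = 198
P_2→P_3: (-9)(-10) − (-11)(6) = 156
P_3→P_4: (-11)(-15) − (3)(-10) = 195
P_4→P_5: (3)(-5) − (7)(-15) = 90
P_5→P_6: (7)(2) − (11)(-5) = 69
P_6→P_1: (11)(14) − (12)(2) = 130
Σ = 838
Area = |Σ|/2 = 419.

419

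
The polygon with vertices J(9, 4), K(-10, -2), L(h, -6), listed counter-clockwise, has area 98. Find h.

10

Write out the shoelace sum; only the two edges meeting at L involve h:
2·Area = [((-10)·(-6) − h·(-2)) + (h·4 − 9·(-6))] + 22
       = 6·h + 136 = 196
⇒ h = 10.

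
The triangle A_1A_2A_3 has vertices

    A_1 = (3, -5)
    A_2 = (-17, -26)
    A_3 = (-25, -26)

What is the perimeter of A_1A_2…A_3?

72

|A_1A_2| = √((-20)² + (-21)²) = √841 = 29
|A_2A_3| = √((-8)² + (0)²) = √64 = 8
|A_3A_1| = √((28)² + (21)²) = √1225 = 35
Perimeter = 29 + 8 + 35 = 72.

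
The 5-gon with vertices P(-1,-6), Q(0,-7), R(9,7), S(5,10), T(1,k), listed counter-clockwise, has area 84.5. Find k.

10

The doubled signed area Σ (x_i y_{i+1} − x_{i+1} y_i) is linear in k.
With k=0 it equals 109; the coefficient of k is 6 (from the two edges through T).
So 6·k + 109 = 2·84.5 = 169 ⇒ k = 10.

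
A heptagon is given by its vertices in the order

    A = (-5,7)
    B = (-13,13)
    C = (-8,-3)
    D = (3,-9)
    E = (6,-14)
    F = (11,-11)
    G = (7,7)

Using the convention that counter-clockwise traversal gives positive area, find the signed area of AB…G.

294

Σ = (26) + (143) + (81) + (12) + (88) + (154) + (84) = 588
Signed area = Σ/2 = 294 (positive ⇒ counter-clockwise traversal).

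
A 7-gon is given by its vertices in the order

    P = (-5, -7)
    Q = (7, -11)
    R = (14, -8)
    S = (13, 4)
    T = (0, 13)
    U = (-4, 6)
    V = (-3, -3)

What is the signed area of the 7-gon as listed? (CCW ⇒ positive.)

309.5

Apply Gauss's area formula: 2A = Σ (x_i·y_{i+1} − x_{i+1}·y_i), indices taken mod 7.
Σ = (104) + (98) + (160) + (169) + (52) + (30) + (6) = 619
Signed area = Σ/2 = 309.5 (positive ⇒ counter-clockwise traversal).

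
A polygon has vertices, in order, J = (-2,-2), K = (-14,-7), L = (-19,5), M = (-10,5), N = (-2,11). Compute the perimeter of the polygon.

58

|JK| = √((-12)² + (-5)²) = √169 = 13
|KL| = √((-5)² + (12)²) = √169 = 13
|LM| = √((9)² + (0)²) = √81 = 9
|MN| = √((8)² + (6)²) = √100 = 10
|NJ| = √((0)² + (-13)²) = √169 = 13
Perimeter = 13 + 13 + 9 + 10 + 13 = 58.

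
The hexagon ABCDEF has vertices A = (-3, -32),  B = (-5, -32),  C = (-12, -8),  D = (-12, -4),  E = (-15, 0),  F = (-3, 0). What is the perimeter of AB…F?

|AB| = √((-2)² + (0)²) = √4 = 2
|BC| = √((-7)² + (24)²) = √625 = 25
|CD| = √((0)² + (4)²) = √16 = 4
|DE| = √((-3)² + (4)²) = √25 = 5
|EF| = √((12)² + (0)²) = √144 = 12
|FA| = √((0)² + (-32)²) = √1024 = 32
Perimeter = 2 + 25 + 4 + 5 + 12 + 32 = 80.

80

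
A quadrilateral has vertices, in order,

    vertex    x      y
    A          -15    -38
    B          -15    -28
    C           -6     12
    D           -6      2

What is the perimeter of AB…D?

|AB| = √((0)² + (10)²) = √100 = 10
|BC| = √((9)² + (40)²) = √1681 = 41
|CD| = √((0)² + (-10)²) = √100 = 10
|DA| = √((-9)² + (-40)²) = √1681 = 41
Perimeter = 10 + 41 + 10 + 41 = 102.

102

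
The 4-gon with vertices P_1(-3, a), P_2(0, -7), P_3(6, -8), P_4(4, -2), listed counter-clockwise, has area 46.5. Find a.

4

Write out the shoelace sum; only the two edges meeting at P_1 involve a:
2·Area = [(4·a − (-3)·(-2)) + ((-3)·(-7) − 0·a)] + 62
       = 4·a + 77 = 93
⇒ a = 4.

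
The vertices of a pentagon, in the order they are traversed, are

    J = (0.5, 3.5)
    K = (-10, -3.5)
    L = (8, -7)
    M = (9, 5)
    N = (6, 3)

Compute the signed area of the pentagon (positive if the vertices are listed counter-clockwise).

Apply the surveyor's formula: 2A = Σ (x_i·y_{i+1} − x_{i+1}·y_i), indices taken mod 5.
Σ = (33.25) + (98) + (103) + (-3) + (19.5) = 250.75
Signed area = Σ/2 = 125.375 (positive ⇒ counter-clockwise traversal).

125.375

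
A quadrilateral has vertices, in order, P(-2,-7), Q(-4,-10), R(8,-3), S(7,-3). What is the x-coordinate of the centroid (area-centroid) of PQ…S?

16/13

Apply Gauss's area formula. First the cross-terms c_i = x_i·y_{i+1} − x_{i+1}·y_i:
  -8, 92, -3, -55  ⇒  2A = 26, A = 13.
Then Σ (x_i + x_{i+1})·c_i = 96, so x̄ = 96 / (6·13) = 16/13.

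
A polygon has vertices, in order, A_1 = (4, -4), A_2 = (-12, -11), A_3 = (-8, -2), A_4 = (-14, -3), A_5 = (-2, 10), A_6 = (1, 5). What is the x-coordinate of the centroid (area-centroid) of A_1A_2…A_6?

-62/15

Apply Gauss's area formula. First the cross-terms c_i = x_i·y_{i+1} − x_{i+1}·y_i:
  -92, -64, -4, -146, -20, -24  ⇒  2A = -350, A = -175.
Then Σ (x_i + x_{i+1})·c_i = 4340, so x̄ = 4340 / (6·(-175)) = -62/15.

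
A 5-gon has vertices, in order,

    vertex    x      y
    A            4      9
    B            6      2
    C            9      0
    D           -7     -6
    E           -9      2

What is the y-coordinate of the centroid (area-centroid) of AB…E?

37/33

Apply Gauss's area formula. First the cross-terms c_i = x_i·y_{i+1} − x_{i+1}·y_i:
  -46, -18, -54, -68, -89  ⇒  2A = -275, A = -137.5.
Then Σ (y_i + y_{i+1})·c_i = -925, so ȳ = -925 / (6·(-137.5)) = 37/33.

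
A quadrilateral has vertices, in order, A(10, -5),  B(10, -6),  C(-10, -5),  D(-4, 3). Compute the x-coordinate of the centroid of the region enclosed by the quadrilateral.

Apply the surveyor's formula. First the cross-terms c_i = x_i·y_{i+1} − x_{i+1}·y_i:
  -10, -110, -50, -10  ⇒  2A = -180, A = -90.
Then Σ (x_i + x_{i+1})·c_i = 440, so x̄ = 440 / (6·(-90)) = -22/27.

-22/27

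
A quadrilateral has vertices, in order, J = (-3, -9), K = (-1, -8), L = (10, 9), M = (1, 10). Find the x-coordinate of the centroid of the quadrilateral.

769/297

Apply the surveyor's formula. First the cross-terms c_i = x_i·y_{i+1} − x_{i+1}·y_i:
  15, 71, 91, 21  ⇒  2A = 198, A = 99.
Then Σ (x_i + x_{i+1})·c_i = 1538, so x̄ = 1538 / (6·99) = 769/297.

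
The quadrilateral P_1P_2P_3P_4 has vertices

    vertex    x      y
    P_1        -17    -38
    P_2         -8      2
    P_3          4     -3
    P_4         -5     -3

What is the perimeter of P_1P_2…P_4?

100

|P_1P_2| = √((9)² + (40)²) = √1681 = 41
|P_2P_3| = √((12)² + (-5)²) = √169 = 13
|P_3P_4| = √((-9)² + (0)²) = √81 = 9
|P_4P_1| = √((-12)² + (-35)²) = √1369 = 37
Perimeter = 41 + 13 + 9 + 37 = 100.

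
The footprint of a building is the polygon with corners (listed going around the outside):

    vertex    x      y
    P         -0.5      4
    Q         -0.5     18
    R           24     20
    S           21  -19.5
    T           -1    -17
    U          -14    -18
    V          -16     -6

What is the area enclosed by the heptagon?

1102.25

Apply the shoelace formula: 2A = Σ (x_i·y_{i+1} − x_{i+1}·y_i), indices taken mod 7.
Σ = (-7) + (-442) + (-888) + (-376.5) + (-220) + (-204) + (-67) = -2204.5
Area = |Σ|/2 = 1102.25.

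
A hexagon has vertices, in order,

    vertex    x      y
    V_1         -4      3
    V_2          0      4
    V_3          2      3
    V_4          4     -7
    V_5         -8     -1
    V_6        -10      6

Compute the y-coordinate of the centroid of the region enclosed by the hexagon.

Apply Gauss's area formula. First the cross-terms c_i = x_i·y_{i+1} − x_{i+1}·y_i:
  -16, -8, -26, -60, -58, -6  ⇒  2A = -174, A = -87.
Then Σ (y_i + y_{i+1})·c_i = 72, so ȳ = 72 / (6·(-87)) = -4/29.

-4/29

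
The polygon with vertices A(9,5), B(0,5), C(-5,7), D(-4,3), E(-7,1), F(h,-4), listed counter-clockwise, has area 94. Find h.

The doubled signed area Σ (x_i y_{i+1} − x_{i+1} y_i) is linear in h.
With h=0 it equals 164; the coefficient of h is 4 (from the two edges through F).
So 4·h + 164 = 2·94 = 188 ⇒ h = 6.

6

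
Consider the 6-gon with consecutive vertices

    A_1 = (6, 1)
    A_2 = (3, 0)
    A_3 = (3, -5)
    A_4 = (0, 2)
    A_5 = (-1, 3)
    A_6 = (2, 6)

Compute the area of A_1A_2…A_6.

28

Σ = (-3) + (-15) + (6) + (2) + (-12) + (-34) = -56
Area = |Σ|/2 = 28.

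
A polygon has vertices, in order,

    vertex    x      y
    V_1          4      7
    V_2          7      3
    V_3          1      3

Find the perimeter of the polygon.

|V_1V_2| = √((3)² + (-4)²) = √25 = 5
|V_2V_3| = √((-6)² + (0)²) = √36 = 6
|V_3V_1| = √((3)² + (4)²) = √25 = 5
Perimeter = 5 + 6 + 5 = 16.

16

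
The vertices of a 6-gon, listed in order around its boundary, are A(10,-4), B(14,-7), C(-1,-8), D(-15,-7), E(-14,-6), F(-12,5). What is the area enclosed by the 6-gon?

199

Apply the surveyor's formula: 2A = Σ (x_i·y_{i+1} − x_{i+1}·y_i), indices taken mod 6.
A→B: (10)(-7) − (14)(-4) = -14
B→C: (14)(-8) − (-1)(-7) = -119
C→D: (-1)(-7) − (-15)(-8) = -113
D→E: (-15)(-6) − (-14)(-7) = -8
E→F: (-14)(5) − (-12)(-6) = -142
F→A: (-12)(-4) − (10)(5) = -2
Σ = -398
Area = |Σ|/2 = 199.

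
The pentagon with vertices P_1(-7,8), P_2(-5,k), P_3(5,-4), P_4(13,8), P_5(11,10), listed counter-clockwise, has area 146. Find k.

5

Write out the shoelace sum; only the two edges meeting at P_2 involve k:
2·Area = [((-7)·k − (-5)·8) + ((-5)·(-4) − 5·k)] + 292
       = -12·k + 352 = 292
⇒ k = 5.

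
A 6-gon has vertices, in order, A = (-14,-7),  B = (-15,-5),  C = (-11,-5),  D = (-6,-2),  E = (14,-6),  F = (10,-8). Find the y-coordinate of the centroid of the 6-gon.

Apply the surveyor's formula. First the cross-terms c_i = x_i·y_{i+1} − x_{i+1}·y_i:
  -35, 20, -8, 64, -52, -182  ⇒  2A = -193, A = -96.5.
Then Σ (y_i + y_{i+1})·c_i = 3222, so ȳ = 3222 / (6·(-96.5)) = -1074/193.

-1074/193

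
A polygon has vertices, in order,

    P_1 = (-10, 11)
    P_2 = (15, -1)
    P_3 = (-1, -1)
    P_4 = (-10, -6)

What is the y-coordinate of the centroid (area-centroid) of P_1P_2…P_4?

Apply the shoelace formula. First the cross-terms c_i = x_i·y_{i+1} − x_{i+1}·y_i:
  -155, -16, -4, -170  ⇒  2A = -345, A = -172.5.
Then Σ (y_i + y_{i+1})·c_i = -2340, so ȳ = -2340 / (6·(-172.5)) = 52/23.

52/23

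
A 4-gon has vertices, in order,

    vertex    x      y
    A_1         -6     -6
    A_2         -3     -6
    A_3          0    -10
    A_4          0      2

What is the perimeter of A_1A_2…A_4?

30

|A_1A_2| = √((3)² + (0)²) = √9 = 3
|A_2A_3| = √((3)² + (-4)²) = √25 = 5
|A_3A_4| = √((0)² + (12)²) = √144 = 12
|A_4A_1| = √((-6)² + (-8)²) = √100 = 10
Perimeter = 3 + 5 + 12 + 10 = 30.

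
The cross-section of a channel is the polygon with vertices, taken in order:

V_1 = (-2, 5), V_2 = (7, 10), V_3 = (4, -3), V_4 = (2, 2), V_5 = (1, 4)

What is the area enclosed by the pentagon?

Cross-terms: -55, -61, 14, 6, 13  ⇒  Σ = -83
Area = |Σ|/2 = 41.5.

41.5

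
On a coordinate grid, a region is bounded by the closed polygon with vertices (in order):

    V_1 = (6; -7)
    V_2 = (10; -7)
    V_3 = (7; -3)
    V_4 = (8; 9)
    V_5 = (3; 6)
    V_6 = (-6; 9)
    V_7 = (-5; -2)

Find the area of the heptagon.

161

Apply Gauss's area formula: 2A = Σ (x_i·y_{i+1} − x_{i+1}·y_i), indices taken mod 7.
Σ = (28) + (19) + (87) + (21) + (63) + (57) + (47) = 322
Area = |Σ|/2 = 161.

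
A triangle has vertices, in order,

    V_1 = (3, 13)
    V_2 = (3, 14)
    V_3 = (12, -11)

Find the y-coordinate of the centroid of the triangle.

16/3

Apply Gauss's area formula. First the cross-terms c_i = x_i·y_{i+1} − x_{i+1}·y_i:
  3, -201, 189  ⇒  2A = -9, A = -4.5.
Then Σ (y_i + y_{i+1})·c_i = -144, so ȳ = -144 / (6·(-4.5)) = 16/3.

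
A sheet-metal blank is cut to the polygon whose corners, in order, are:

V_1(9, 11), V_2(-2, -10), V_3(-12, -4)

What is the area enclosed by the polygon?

138

Cross-terms: -68, -112, -96  ⇒  Σ = -276
Area = |Σ|/2 = 138.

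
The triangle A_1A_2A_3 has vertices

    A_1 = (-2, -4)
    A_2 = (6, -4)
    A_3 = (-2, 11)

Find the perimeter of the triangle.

|A_1A_2| = √((8)² + (0)²) = √64 = 8
|A_2A_3| = √((-8)² + (15)²) = √289 = 17
|A_3A_1| = √((0)² + (-15)²) = √225 = 15
Perimeter = 8 + 17 + 15 = 40.

40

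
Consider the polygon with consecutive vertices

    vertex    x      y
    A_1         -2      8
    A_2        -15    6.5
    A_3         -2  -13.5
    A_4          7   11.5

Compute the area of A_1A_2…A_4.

A_1→A_2: (-2)(6.5) − (-15)(8) = 107
A_2→A_3: (-15)(-13.5) − (-2)(6.5) = 215.5
A_3→A_4: (-2)(11.5) − (7)(-13.5) = 71.5
A_4→A_1: (7)(8) − (-2)(11.5) = 79
Σ = 473
Area = |Σ|/2 = 236.5.

236.5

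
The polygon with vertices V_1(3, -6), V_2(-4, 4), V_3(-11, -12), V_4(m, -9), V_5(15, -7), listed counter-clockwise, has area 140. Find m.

7

Write out the shoelace sum; only the two edges meeting at V_4 involve m:
2·Area = [((-11)·(-9) − m·(-12)) + (m·(-7) − 15·(-9))] + 11
       = 5·m + 245 = 280
⇒ m = 7.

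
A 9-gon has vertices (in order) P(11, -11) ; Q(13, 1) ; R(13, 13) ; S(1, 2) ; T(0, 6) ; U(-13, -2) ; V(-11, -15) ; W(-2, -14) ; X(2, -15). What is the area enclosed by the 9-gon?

452.5

Apply Gauss's area formula: 2A = Σ (x_i·y_{i+1} − x_{i+1}·y_i), indices taken mod 9.
Σ = (154) + (156) + (13) + (6) + (78) + (173) + (124) + (58) + (143) = 905
Area = |Σ|/2 = 452.5.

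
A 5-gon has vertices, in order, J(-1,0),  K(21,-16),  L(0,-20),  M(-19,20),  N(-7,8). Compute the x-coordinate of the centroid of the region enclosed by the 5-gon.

Apply the shoelace formula. First the cross-terms c_i = x_i·y_{i+1} − x_{i+1}·y_i:
  16, -420, -380, -12, 8  ⇒  2A = -788, A = -394.
Then Σ (x_i + x_{i+1})·c_i = -1032, so x̄ = -1032 / (6·(-394)) = 86/197.

86/197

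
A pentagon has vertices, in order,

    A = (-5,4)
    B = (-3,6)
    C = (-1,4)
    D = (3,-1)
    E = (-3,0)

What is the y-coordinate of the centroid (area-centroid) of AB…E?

2.12

Apply the shoelace (surveyor's) formula. First the cross-terms c_i = x_i·y_{i+1} − x_{i+1}·y_i:
  -18, -6, -11, -3, -12  ⇒  2A = -50, A = -25.
Then Σ (y_i + y_{i+1})·c_i = -318, so ȳ = -318 / (6·(-25)) = 2.12.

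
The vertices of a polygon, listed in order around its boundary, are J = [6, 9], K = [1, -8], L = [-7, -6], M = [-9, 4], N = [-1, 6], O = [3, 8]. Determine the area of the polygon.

Apply the shoelace formula: 2A = Σ (x_i·y_{i+1} − x_{i+1}·y_i), indices taken mod 6.
Σ = (-57) + (-62) + (-82) + (-50) + (-26) + (-21) = -298
Area = |Σ|/2 = 149.

149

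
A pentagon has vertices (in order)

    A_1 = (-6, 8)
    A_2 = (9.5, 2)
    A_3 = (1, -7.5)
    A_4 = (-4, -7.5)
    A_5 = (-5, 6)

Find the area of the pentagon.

Σ = (-88) + (-73.25) + (-37.5) + (-61.5) + (-4) = -264.25
Area = |Σ|/2 = 132.125.

132.125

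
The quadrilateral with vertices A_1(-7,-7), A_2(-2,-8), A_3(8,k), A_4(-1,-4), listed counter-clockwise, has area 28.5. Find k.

-4

The doubled signed area Σ (x_i y_{i+1} − x_{i+1} y_i) is linear in k.
With k=0 it equals 53; the coefficient of k is -1 (from the two edges through A_3).
So -1·k + 53 = 2·28.5 = 57 ⇒ k = -4.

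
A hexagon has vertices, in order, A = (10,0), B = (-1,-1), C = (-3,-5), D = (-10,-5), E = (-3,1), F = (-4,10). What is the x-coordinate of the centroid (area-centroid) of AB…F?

Apply Gauss's area formula. First the cross-terms c_i = x_i·y_{i+1} − x_{i+1}·y_i:
  -10, 2, -35, -25, -26, -100  ⇒  2A = -194, A = -97.
Then Σ (x_i + x_{i+1})·c_i = 264, so x̄ = 264 / (6·(-97)) = -44/97.

-44/97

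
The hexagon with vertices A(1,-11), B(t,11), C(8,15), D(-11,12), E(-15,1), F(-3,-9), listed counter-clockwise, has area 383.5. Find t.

9

The doubled signed area Σ (x_i y_{i+1} − x_{i+1} y_i) is linear in t.
With t=0 it equals 533; the coefficient of t is 26 (from the two edges through B).
So 26·t + 533 = 2·383.5 = 767 ⇒ t = 9.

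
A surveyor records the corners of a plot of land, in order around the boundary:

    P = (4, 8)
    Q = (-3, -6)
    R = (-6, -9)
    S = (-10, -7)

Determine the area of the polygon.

Cross-terms: 0, -9, -48, -52  ⇒  Σ = -109
Area = |Σ|/2 = 54.5.

54.5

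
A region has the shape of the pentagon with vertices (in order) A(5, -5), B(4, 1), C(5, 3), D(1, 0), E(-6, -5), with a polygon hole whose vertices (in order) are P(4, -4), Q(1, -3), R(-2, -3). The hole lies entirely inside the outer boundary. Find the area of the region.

Outer boundary:
Apply Gauss's area formula: 2A = Σ (x_i·y_{i+1} − x_{i+1}·y_i), indices taken mod 5.
Σ = (25) + (7) + (-3) + (-5) + (55) = 79
Area = |Σ|/2 = 39.5.
Hole:
P→Q: (4)(-3) − (1)(-4) = -8
Q→R: (1)(-3) − (-2)(-3) = -9
R→P: (-2)(-4) − (4)(-3) = 20
Σ = 3
Area = |Σ|/2 = 1.5.
Net area = 39.5 − 1.5 = 38.

38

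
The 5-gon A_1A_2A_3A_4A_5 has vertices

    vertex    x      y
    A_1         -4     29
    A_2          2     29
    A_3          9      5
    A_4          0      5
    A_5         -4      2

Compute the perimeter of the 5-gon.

|A_1A_2| = √((6)² + (0)²) = √36 = 6
|A_2A_3| = √((7)² + (-24)²) = √625 = 25
|A_3A_4| = √((-9)² + (0)²) = √81 = 9
|A_4A_5| = √((-4)² + (-3)²) = √25 = 5
|A_5A_1| = √((0)² + (27)²) = √729 = 27
Perimeter = 6 + 25 + 9 + 5 + 27 = 72.

72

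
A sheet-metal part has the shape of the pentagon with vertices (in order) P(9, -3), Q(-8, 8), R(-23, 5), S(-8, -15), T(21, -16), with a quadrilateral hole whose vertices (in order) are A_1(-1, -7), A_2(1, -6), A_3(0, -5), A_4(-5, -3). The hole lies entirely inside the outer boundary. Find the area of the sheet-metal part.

Outer boundary:
Σ = (48) + (144) + (385) + (443) + (81) = 1101
Area = |Σ|/2 = 550.5.
Hole:
Σ = (13) + (-5) + (-25) + (32) = 15
Area = |Σ|/2 = 7.5.
Net area = 550.5 − 7.5 = 543.

543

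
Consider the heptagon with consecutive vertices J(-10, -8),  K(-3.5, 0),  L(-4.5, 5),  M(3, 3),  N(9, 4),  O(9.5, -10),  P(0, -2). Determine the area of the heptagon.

Σ = (-28) + (-17.5) + (-28.5) + (-15) + (-128) + (-19) + (-20) = -256
Area = |Σ|/2 = 128.

128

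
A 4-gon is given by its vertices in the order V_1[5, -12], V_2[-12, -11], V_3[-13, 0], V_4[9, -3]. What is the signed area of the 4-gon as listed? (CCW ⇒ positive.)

Apply Gauss's area formula: 2A = Σ (x_i·y_{i+1} − x_{i+1}·y_i), indices taken mod 4.
Cross-terms: -199, -143, 39, -93  ⇒  Σ = -396
Signed area = Σ/2 = -198 (negative ⇒ clockwise traversal).

-198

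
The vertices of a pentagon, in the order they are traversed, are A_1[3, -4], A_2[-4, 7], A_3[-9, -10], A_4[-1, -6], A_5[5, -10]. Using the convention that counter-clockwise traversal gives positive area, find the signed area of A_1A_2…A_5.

101

Σ = (5) + (103) + (44) + (40) + (10) = 202
Signed area = Σ/2 = 101 (positive ⇒ counter-clockwise traversal).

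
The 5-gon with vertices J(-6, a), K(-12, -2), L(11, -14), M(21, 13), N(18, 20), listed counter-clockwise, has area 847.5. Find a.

The doubled signed area Σ (x_i y_{i+1} − x_{i+1} y_i) is linear in a.
With a=0 it equals 945; the coefficient of a is 30 (from the two edges through J).
So 30·a + 945 = 2·847.5 = 1695 ⇒ a = 25.

25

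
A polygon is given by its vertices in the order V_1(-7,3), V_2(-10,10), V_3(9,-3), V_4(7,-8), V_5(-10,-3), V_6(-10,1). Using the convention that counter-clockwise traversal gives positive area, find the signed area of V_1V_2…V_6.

V_1→V_2: (-7)(10) − (-10)(3) = -40
V_2→V_3: (-10)(-3) − (9)(10) = -60
V_3→V_4: (9)(-8) − (7)(-3) = -51
V_4→V_5: (7)(-3) − (-10)(-8) = -101
V_5→V_6: (-10)(1) − (-10)(-3) = -40
V_6→V_1: (-10)(3) − (-7)(1) = -23
Σ = -315
Signed area = Σ/2 = -157.5 (negative ⇒ clockwise traversal).

-157.5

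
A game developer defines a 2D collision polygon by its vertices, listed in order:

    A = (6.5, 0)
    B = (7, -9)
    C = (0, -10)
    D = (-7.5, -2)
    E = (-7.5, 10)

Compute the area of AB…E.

179.25

A→B: (6.5)(-9) − (7)(0) = -58.5
B→C: (7)(-10) − (0)(-9) = -70
C→D: (0)(-2) − (-7.5)(-10) = -75
D→E: (-7.5)(10) − (-7.5)(-2) = -90
E→A: (-7.5)(0) − (6.5)(10) = -65
Σ = -358.5
Area = |Σ|/2 = 179.25.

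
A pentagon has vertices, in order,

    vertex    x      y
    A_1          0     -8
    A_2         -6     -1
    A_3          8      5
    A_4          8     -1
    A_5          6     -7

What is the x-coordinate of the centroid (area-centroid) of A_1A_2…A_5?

Apply the surveyor's formula. First the cross-terms c_i = x_i·y_{i+1} − x_{i+1}·y_i:
  -48, -22, -48, -50, -48  ⇒  2A = -216, A = -108.
Then Σ (x_i + x_{i+1})·c_i = -1512, so x̄ = -1512 / (6·(-108)) = 7/3.

7/3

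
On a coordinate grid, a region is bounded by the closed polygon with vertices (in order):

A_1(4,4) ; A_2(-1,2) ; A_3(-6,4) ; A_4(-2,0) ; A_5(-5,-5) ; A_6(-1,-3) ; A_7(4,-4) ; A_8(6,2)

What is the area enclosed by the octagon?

56

A_1→A_2: (4)(2) − (-1)(4) = 12
A_2→A_3: (-1)(4) − (-6)(2) = 8
A_3→A_4: (-6)(0) − (-2)(4) = 8
A_4→A_5: (-2)(-5) − (-5)(0) = 10
A_5→A_6: (-5)(-3) − (-1)(-5) = 10
A_6→A_7: (-1)(-4) − (4)(-3) = 16
A_7→A_8: (4)(2) − (6)(-4) = 32
A_8→A_1: (6)(4) − (4)(2) = 16
Σ = 112
Area = |Σ|/2 = 56.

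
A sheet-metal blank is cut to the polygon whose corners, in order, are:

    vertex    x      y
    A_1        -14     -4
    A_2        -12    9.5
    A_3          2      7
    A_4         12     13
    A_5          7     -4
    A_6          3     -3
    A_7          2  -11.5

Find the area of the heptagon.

343.75

Apply Gauss's area formula: 2A = Σ (x_i·y_{i+1} − x_{i+1}·y_i), indices taken mod 7.
A_1→A_2: (-14)(9.5) − (-12)(-4) = -181
A_2→A_3: (-12)(7) − (2)(9.5) = -103
A_3→A_4: (2)(13) − (12)(7) = -58
A_4→A_5: (12)(-4) − (7)(13) = -139
A_5→A_6: (7)(-3) − (3)(-4) = -9
A_6→A_7: (3)(-11.5) − (2)(-3) = -28.5
A_7→A_1: (2)(-4) − (-14)(-11.5) = -169
Σ = -687.5
Area = |Σ|/2 = 343.75.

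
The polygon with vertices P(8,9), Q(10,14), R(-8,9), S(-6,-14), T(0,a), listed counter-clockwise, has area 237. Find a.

The doubled signed area Σ (x_i y_{i+1} − x_{i+1} y_i) is linear in a.
With a=0 it equals 390; the coefficient of a is -14 (from the two edges through T).
So -14·a + 390 = 2·237 = 474 ⇒ a = -6.

-6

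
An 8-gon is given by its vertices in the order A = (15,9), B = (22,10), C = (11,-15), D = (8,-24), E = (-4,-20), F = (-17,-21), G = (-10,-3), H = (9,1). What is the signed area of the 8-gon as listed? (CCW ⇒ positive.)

-610

Apply the surveyor's formula: 2A = Σ (x_i·y_{i+1} − x_{i+1}·y_i), indices taken mod 8.
Σ = (-48) + (-440) + (-144) + (-256) + (-256) + (-159) + (17) + (66) = -1220
Signed area = Σ/2 = -610 (negative ⇒ clockwise traversal).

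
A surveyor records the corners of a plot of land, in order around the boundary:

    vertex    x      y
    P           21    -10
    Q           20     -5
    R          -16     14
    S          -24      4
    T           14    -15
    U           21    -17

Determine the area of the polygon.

547.5

Apply the shoelace formula: 2A = Σ (x_i·y_{i+1} − x_{i+1}·y_i), indices taken mod 6.
Σ = (95) + (200) + (272) + (304) + (77) + (147) = 1095
Area = |Σ|/2 = 547.5.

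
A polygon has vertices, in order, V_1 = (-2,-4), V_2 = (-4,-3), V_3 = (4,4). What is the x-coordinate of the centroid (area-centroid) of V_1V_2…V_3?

-2/3

Apply the shoelace formula. First the cross-terms c_i = x_i·y_{i+1} − x_{i+1}·y_i:
  -10, -4, -8  ⇒  2A = -22, A = -11.
Then Σ (x_i + x_{i+1})·c_i = 44, so x̄ = 44 / (6·(-11)) = -2/3.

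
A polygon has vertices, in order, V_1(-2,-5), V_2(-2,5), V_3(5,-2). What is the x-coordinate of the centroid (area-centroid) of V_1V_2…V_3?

Apply the shoelace (surveyor's) formula. First the cross-terms c_i = x_i·y_{i+1} − x_{i+1}·y_i:
  -20, -21, -29  ⇒  2A = -70, A = -35.
Then Σ (x_i + x_{i+1})·c_i = -70, so x̄ = -70 / (6·(-35)) = 1/3.

1/3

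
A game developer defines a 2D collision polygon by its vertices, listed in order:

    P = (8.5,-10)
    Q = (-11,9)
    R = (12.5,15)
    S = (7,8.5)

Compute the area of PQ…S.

226

Apply the shoelace (surveyor's) formula: 2A = Σ (x_i·y_{i+1} − x_{i+1}·y_i), indices taken mod 4.
P→Q: (8.5)(9) − (-11)(-10) = -33.5
Q→R: (-11)(15) − (12.5)(9) = -277.5
R→S: (12.5)(8.5) − (7)(15) = 1.25
S→P: (7)(-10) − (8.5)(8.5) = -142.25
Σ = -452
Area = |Σ|/2 = 226.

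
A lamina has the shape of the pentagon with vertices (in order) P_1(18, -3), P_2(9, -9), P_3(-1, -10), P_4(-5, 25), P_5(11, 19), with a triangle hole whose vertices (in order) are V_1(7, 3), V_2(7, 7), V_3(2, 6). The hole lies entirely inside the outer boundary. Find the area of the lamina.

Outer boundary:
Σ = (-135) + (-99) + (-75) + (-370) + (-375) = -1054
Area = |Σ|/2 = 527.
Hole:
Cross-terms: 28, 28, -36  ⇒  Σ = 20
Area = |Σ|/2 = 10.
Net area = 527 − 10 = 517.

517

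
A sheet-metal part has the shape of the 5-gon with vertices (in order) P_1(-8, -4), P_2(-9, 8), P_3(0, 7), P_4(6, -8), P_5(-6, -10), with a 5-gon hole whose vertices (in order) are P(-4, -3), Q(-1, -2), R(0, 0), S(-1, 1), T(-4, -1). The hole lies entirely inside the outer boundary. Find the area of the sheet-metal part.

Outer boundary:
Apply the shoelace (surveyor's) formula: 2A = Σ (x_i·y_{i+1} − x_{i+1}·y_i), indices taken mod 5.
Cross-terms: -100, -63, -42, -108, -56  ⇒  Σ = -369
Area = |Σ|/2 = 184.5.
Hole:
P→Q: (-4)(-2) − (-1)(-3) = 5
Q→R: (-1)(0) − (0)(-2) = 0
R→S: (0)(1) − (-1)(0) = 0
S→T: (-1)(-1) − (-4)(1) = 5
T→P: (-4)(-3) − (-4)(-1) = 8
Σ = 18
Area = |Σ|/2 = 9.
Net area = 184.5 − 9 = 175.5.

175.5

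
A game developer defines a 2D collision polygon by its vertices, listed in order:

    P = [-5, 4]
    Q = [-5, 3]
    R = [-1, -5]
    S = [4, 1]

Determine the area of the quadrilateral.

36.5

Cross-terms: 5, 28, 19, 21  ⇒  Σ = 73
Area = |Σ|/2 = 36.5.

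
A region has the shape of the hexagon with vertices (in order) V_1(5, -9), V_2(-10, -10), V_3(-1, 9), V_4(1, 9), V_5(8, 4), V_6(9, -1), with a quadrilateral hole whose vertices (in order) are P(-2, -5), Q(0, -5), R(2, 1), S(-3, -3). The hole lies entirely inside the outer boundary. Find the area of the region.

210

Outer boundary:
Apply the shoelace formula: 2A = Σ (x_i·y_{i+1} − x_{i+1}·y_i), indices taken mod 6.
V_1→V_2: (5)(-10) − (-10)(-9) = -140
V_2→V_3: (-10)(9) − (-1)(-10) = -100
V_3→V_4: (-1)(9) − (1)(9) = -18
V_4→V_5: (1)(4) − (8)(9) = -68
V_5→V_6: (8)(-1) − (9)(4) = -44
V_6→V_1: (9)(-9) − (5)(-1) = -76
Σ = -446
Area = |Σ|/2 = 223.
Hole:
Apply the shoelace formula: 2A = Σ (x_i·y_{i+1} − x_{i+1}·y_i), indices taken mod 4.
P→Q: (-2)(-5) − (0)(-5) = 10
Q→R: (0)(1) − (2)(-5) = 10
R→S: (2)(-3) − (-3)(1) = -3
S→P: (-3)(-5) − (-2)(-3) = 9
Σ = 26
Area = |Σ|/2 = 13.
Net area = 223 − 13 = 210.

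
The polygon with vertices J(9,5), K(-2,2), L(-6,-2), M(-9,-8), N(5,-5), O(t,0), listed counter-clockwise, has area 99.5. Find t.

The doubled signed area Σ (x_i y_{i+1} − x_{i+1} y_i) is linear in t.
With t=0 it equals 159; the coefficient of t is 10 (from the two edges through O).
So 10·t + 159 = 2·99.5 = 199 ⇒ t = 4.

4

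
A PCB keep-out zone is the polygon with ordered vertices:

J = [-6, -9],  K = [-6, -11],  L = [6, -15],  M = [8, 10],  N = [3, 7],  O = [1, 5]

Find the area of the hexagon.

Apply the shoelace (surveyor's) formula: 2A = Σ (x_i·y_{i+1} − x_{i+1}·y_i), indices taken mod 6.
J→K: (-6)(-11) − (-6)(-9) = 12
K→L: (-6)(-15) − (6)(-11) = 156
L→M: (6)(10) − (8)(-15) = 180
M→N: (8)(7) − (3)(10) = 26
N→O: (3)(5) − (1)(7) = 8
O→J: (1)(-9) − (-6)(5) = 21
Σ = 403
Area = |Σ|/2 = 201.5.

201.5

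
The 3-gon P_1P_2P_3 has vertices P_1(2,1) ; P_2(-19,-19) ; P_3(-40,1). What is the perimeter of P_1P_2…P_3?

|P_1P_2| = √((-21)² + (-20)²) = √841 = 29
|P_2P_3| = √((-21)² + (20)²) = √841 = 29
|P_3P_1| = √((42)² + (0)²) = √1764 = 42
Perimeter = 29 + 29 + 42 = 100.

100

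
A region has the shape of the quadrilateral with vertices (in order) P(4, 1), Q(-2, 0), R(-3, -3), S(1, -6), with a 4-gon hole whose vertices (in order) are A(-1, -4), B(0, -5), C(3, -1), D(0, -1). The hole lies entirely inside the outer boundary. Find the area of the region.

Outer boundary:
Apply Gauss's area formula: 2A = Σ (x_i·y_{i+1} − x_{i+1}·y_i), indices taken mod 4.
Σ = (2) + (6) + (21) + (25) = 54
Area = |Σ|/2 = 27.
Hole:
Σ = (5) + (15) + (-3) + (-1) = 16
Area = |Σ|/2 = 8.
Net area = 27 − 8 = 19.

19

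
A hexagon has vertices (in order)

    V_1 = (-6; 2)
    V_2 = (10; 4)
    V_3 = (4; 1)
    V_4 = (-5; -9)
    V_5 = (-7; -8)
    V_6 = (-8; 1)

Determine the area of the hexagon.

92.5

V_1→V_2: (-6)(4) − (10)(2) = -44
V_2→V_3: (10)(1) − (4)(4) = -6
V_3→V_4: (4)(-9) − (-5)(1) = -31
V_4→V_5: (-5)(-8) − (-7)(-9) = -23
V_5→V_6: (-7)(1) − (-8)(-8) = -71
V_6→V_1: (-8)(2) − (-6)(1) = -10
Σ = -185
Area = |Σ|/2 = 92.5.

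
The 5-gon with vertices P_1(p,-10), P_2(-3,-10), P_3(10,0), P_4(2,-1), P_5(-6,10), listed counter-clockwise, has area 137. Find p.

-7

The doubled signed area Σ (x_i y_{i+1} − x_{i+1} y_i) is linear in p.
With p=0 it equals 134; the coefficient of p is -20 (from the two edges through P_1).
So -20·p + 134 = 2·137 = 274 ⇒ p = -7.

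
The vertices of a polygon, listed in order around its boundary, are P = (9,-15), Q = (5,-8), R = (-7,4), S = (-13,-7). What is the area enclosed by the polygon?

Apply the shoelace formula: 2A = Σ (x_i·y_{i+1} − x_{i+1}·y_i), indices taken mod 4.
Cross-terms: 3, -36, 101, 258  ⇒  Σ = 326
Area = |Σ|/2 = 163.

163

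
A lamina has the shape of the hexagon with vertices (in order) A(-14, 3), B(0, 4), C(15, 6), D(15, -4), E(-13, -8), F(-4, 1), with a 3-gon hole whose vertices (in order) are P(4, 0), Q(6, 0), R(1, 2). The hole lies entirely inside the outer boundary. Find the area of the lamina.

Outer boundary:
Σ = (-56) + (-60) + (-150) + (-172) + (-45) + (2) = -481
Area = |Σ|/2 = 240.5.
Hole:
Apply the surveyor's formula: 2A = Σ (x_i·y_{i+1} − x_{i+1}·y_i), indices taken mod 3.
Cross-terms: 0, 12, -8  ⇒  Σ = 4
Area = |Σ|/2 = 2.
Net area = 240.5 − 2 = 238.5.

238.5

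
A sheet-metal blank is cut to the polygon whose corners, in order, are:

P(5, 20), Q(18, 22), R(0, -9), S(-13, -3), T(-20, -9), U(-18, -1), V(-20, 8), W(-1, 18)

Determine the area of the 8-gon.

Σ = (-250) + (-162) + (-117) + (57) + (-142) + (-164) + (-352) + (-110) = -1240
Area = |Σ|/2 = 620.

620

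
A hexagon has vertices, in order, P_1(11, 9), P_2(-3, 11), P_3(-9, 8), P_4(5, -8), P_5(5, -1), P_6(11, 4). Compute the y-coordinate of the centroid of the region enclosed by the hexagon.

813/188

Apply the shoelace (surveyor's) formula. First the cross-terms c_i = x_i·y_{i+1} − x_{i+1}·y_i:
  148, 75, 32, 35, 31, 55  ⇒  2A = 376, A = 188.
Then Σ (y_i + y_{i+1})·c_i = 4878, so ȳ = 4878 / (6·188) = 813/188.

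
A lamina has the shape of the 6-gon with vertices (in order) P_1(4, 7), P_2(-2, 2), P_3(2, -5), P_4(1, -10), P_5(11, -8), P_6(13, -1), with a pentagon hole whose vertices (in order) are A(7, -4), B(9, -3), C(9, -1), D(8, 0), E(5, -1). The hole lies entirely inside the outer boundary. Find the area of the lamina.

141.5

Outer boundary:
Apply the shoelace formula: 2A = Σ (x_i·y_{i+1} − x_{i+1}·y_i), indices taken mod 6.
Cross-terms: 22, 6, -15, 102, 93, 95  ⇒  Σ = 303
Area = |Σ|/2 = 151.5.
Hole:
Σ = (15) + (18) + (8) + (-8) + (-13) = 20
Area = |Σ|/2 = 10.
Net area = 151.5 − 10 = 141.5.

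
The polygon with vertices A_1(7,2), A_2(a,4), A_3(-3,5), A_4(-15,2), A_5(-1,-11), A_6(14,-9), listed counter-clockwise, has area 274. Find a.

Write out the shoelace sum; only the two edges meeting at A_2 involve a:
2·Area = [(7·4 − a·2) + (a·5 − (-3)·4)] + 490
       = 3·a + 530 = 548
⇒ a = 6.

6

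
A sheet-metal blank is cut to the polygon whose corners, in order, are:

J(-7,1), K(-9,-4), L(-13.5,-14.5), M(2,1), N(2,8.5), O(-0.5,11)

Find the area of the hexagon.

123.375

Apply Gauss's area formula: 2A = Σ (x_i·y_{i+1} − x_{i+1}·y_i), indices taken mod 6.
Σ = (37) + (76.5) + (15.5) + (15) + (26.25) + (76.5) = 246.75
Area = |Σ|/2 = 123.375.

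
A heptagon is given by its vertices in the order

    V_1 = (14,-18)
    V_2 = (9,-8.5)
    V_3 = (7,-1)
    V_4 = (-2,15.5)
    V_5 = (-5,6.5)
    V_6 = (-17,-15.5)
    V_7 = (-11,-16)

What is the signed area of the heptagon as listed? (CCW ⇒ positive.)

488

Apply the surveyor's formula: 2A = Σ (x_i·y_{i+1} − x_{i+1}·y_i), indices taken mod 7.
Σ = (43) + (50.5) + (106.5) + (64.5) + (188) + (101.5) + (422) = 976
Signed area = Σ/2 = 488 (positive ⇒ counter-clockwise traversal).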